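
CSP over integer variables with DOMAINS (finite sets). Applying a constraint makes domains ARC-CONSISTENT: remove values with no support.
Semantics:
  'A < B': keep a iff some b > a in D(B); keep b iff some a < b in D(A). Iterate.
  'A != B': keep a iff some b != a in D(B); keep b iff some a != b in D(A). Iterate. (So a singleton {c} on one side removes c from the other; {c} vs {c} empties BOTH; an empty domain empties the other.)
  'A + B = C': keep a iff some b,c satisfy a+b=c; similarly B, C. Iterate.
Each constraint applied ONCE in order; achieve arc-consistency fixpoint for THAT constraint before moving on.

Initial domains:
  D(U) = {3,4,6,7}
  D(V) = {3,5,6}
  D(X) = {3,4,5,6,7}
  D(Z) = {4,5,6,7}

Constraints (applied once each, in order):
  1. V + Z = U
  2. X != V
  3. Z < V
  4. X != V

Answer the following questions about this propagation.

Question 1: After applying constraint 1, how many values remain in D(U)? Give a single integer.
Answer: 1

Derivation:
Constraint 1 (V + Z = U) on D(V)={3,5,6} D(Z)={4,5,6,7} D(U)={3,4,6,7}: V {3,5,6}->{3}; Z {4,5,6,7}->{4}; U {3,4,6,7}->{7}
So after constraint 1: D(U)={7}, size = 1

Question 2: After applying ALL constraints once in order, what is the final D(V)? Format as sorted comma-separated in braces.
Answer: {}

Derivation:
Constraint 1 (V + Z = U) on D(V)={3,5,6} D(Z)={4,5,6,7} D(U)={3,4,6,7}: V {3,5,6}->{3}; Z {4,5,6,7}->{4}; U {3,4,6,7}->{7}
Constraint 2 (X != V) on D(X)={3,4,5,6,7} D(V)={3}: X {3,4,5,6,7}->{4,5,6,7}
Constraint 3 (Z < V) on D(Z)={4} D(V)={3}: Z {4}->{}; V {3}->{}
Constraint 4 (X != V) on D(X)={4,5,6,7} D(V)={}: X {4,5,6,7}->{}
So after all 4 constraints: D(V) = {}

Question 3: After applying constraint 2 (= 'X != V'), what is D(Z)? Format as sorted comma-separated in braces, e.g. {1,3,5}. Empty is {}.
Constraint 1 (V + Z = U) on D(V)={3,5,6} D(Z)={4,5,6,7} D(U)={3,4,6,7}: V {3,5,6}->{3}; Z {4,5,6,7}->{4}; U {3,4,6,7}->{7}
Constraint 2 (X != V) on D(X)={3,4,5,6,7} D(V)={3}: X {3,4,5,6,7}->{4,5,6,7}
So after constraint 2: D(Z) = {4}

Answer: {4}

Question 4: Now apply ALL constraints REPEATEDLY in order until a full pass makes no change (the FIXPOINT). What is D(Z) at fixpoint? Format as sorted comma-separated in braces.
Answer: {}

Derivation:
pass 0 (initial): D(Z)={4,5,6,7}
pass 1: U {3,4,6,7}->{7}; V {3,5,6}->{}; X {3,4,5,6,7}->{}; Z {4,5,6,7}->{}
pass 2: U {7}->{}
pass 3: no change
Fixpoint after 3 passes: D(Z) = {}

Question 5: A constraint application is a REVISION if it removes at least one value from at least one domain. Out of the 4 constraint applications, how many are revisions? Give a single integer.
Answer: 4

Derivation:
Constraint 1 (V + Z = U) on D(V)={3,5,6} D(Z)={4,5,6,7} D(U)={3,4,6,7}: V {3,5,6}->{3}; Z {4,5,6,7}->{4}; U {3,4,6,7}->{7} => REVISION
Constraint 2 (X != V) on D(X)={3,4,5,6,7} D(V)={3}: X {3,4,5,6,7}->{4,5,6,7} => REVISION
Constraint 3 (Z < V) on D(Z)={4} D(V)={3}: Z {4}->{}; V {3}->{} => REVISION
Constraint 4 (X != V) on D(X)={4,5,6,7} D(V)={}: X {4,5,6,7}->{} => REVISION
Total revisions = 4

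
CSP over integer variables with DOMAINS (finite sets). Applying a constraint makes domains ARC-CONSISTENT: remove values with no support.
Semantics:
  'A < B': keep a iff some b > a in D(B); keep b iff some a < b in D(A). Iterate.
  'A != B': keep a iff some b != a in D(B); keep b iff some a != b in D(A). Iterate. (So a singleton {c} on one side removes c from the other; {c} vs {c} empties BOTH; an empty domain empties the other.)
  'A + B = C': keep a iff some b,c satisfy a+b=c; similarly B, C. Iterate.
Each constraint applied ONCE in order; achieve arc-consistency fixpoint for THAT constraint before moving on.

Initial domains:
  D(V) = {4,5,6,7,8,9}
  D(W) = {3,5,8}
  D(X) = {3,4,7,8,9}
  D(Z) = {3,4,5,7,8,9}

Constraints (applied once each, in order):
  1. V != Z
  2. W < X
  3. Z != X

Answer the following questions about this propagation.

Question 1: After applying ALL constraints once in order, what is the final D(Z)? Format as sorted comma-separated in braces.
Constraint 1 (V != Z) on D(V)={4,5,6,7,8,9} D(Z)={3,4,5,7,8,9}: no change
Constraint 2 (W < X) on D(W)={3,5,8} D(X)={3,4,7,8,9}: X {3,4,7,8,9}->{4,7,8,9}
Constraint 3 (Z != X) on D(Z)={3,4,5,7,8,9} D(X)={4,7,8,9}: no change
So after all 3 constraints: D(Z) = {3,4,5,7,8,9}

Answer: {3,4,5,7,8,9}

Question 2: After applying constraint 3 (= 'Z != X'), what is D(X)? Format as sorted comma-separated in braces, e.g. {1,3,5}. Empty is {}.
Constraint 1 (V != Z) on D(V)={4,5,6,7,8,9} D(Z)={3,4,5,7,8,9}: no change
Constraint 2 (W < X) on D(W)={3,5,8} D(X)={3,4,7,8,9}: X {3,4,7,8,9}->{4,7,8,9}
Constraint 3 (Z != X) on D(Z)={3,4,5,7,8,9} D(X)={4,7,8,9}: no change
So after constraint 3: D(X) = {4,7,8,9}

Answer: {4,7,8,9}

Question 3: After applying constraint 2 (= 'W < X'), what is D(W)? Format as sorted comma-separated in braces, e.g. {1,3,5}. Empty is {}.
Constraint 1 (V != Z) on D(V)={4,5,6,7,8,9} D(Z)={3,4,5,7,8,9}: no change
Constraint 2 (W < X) on D(W)={3,5,8} D(X)={3,4,7,8,9}: X {3,4,7,8,9}->{4,7,8,9}
So after constraint 2: D(W) = {3,5,8}

Answer: {3,5,8}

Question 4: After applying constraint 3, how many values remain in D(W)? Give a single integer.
Answer: 3

Derivation:
Constraint 1 (V != Z) on D(V)={4,5,6,7,8,9} D(Z)={3,4,5,7,8,9}: no change
Constraint 2 (W < X) on D(W)={3,5,8} D(X)={3,4,7,8,9}: X {3,4,7,8,9}->{4,7,8,9}
Constraint 3 (Z != X) on D(Z)={3,4,5,7,8,9} D(X)={4,7,8,9}: no change
So after constraint 3: D(W)={3,5,8}, size = 3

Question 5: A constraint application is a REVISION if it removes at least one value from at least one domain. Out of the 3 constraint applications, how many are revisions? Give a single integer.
Constraint 1 (V != Z) on D(V)={4,5,6,7,8,9} D(Z)={3,4,5,7,8,9}: no change => not a revision
Constraint 2 (W < X) on D(W)={3,5,8} D(X)={3,4,7,8,9}: X {3,4,7,8,9}->{4,7,8,9} => REVISION
Constraint 3 (Z != X) on D(Z)={3,4,5,7,8,9} D(X)={4,7,8,9}: no change => not a revision
Total revisions = 1

Answer: 1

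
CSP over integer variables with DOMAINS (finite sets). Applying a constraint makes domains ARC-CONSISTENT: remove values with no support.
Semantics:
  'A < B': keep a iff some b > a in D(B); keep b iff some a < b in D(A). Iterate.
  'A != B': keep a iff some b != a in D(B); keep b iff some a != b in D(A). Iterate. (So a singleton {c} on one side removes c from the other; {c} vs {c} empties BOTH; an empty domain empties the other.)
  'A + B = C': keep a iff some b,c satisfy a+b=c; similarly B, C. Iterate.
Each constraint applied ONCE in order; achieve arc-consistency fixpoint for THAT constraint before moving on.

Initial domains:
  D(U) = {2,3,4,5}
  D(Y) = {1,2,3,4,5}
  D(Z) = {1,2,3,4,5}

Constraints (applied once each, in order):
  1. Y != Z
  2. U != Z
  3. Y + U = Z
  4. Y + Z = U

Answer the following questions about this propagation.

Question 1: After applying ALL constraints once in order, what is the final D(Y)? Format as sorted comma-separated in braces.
Constraint 1 (Y != Z) on D(Y)={1,2,3,4,5} D(Z)={1,2,3,4,5}: no change
Constraint 2 (U != Z) on D(U)={2,3,4,5} D(Z)={1,2,3,4,5}: no change
Constraint 3 (Y + U = Z) on D(Y)={1,2,3,4,5} D(U)={2,3,4,5} D(Z)={1,2,3,4,5}: Y {1,2,3,4,5}->{1,2,3}; U {2,3,4,5}->{2,3,4}; Z {1,2,3,4,5}->{3,4,5}
Constraint 4 (Y + Z = U) on D(Y)={1,2,3} D(Z)={3,4,5} D(U)={2,3,4}: Y {1,2,3}->{1}; Z {3,4,5}->{3}; U {2,3,4}->{4}
So after all 4 constraints: D(Y) = {1}

Answer: {1}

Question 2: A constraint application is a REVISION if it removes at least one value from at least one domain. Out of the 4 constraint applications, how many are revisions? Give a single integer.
Constraint 1 (Y != Z) on D(Y)={1,2,3,4,5} D(Z)={1,2,3,4,5}: no change => not a revision
Constraint 2 (U != Z) on D(U)={2,3,4,5} D(Z)={1,2,3,4,5}: no change => not a revision
Constraint 3 (Y + U = Z) on D(Y)={1,2,3,4,5} D(U)={2,3,4,5} D(Z)={1,2,3,4,5}: Y {1,2,3,4,5}->{1,2,3}; U {2,3,4,5}->{2,3,4}; Z {1,2,3,4,5}->{3,4,5} => REVISION
Constraint 4 (Y + Z = U) on D(Y)={1,2,3} D(Z)={3,4,5} D(U)={2,3,4}: Y {1,2,3}->{1}; Z {3,4,5}->{3}; U {2,3,4}->{4} => REVISION
Total revisions = 2

Answer: 2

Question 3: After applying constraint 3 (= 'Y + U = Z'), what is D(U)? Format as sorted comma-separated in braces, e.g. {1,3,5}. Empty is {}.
Answer: {2,3,4}

Derivation:
Constraint 1 (Y != Z) on D(Y)={1,2,3,4,5} D(Z)={1,2,3,4,5}: no change
Constraint 2 (U != Z) on D(U)={2,3,4,5} D(Z)={1,2,3,4,5}: no change
Constraint 3 (Y + U = Z) on D(Y)={1,2,3,4,5} D(U)={2,3,4,5} D(Z)={1,2,3,4,5}: Y {1,2,3,4,5}->{1,2,3}; U {2,3,4,5}->{2,3,4}; Z {1,2,3,4,5}->{3,4,5}
So after constraint 3: D(U) = {2,3,4}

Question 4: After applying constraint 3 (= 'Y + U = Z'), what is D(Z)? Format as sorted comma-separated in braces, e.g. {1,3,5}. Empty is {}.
Answer: {3,4,5}

Derivation:
Constraint 1 (Y != Z) on D(Y)={1,2,3,4,5} D(Z)={1,2,3,4,5}: no change
Constraint 2 (U != Z) on D(U)={2,3,4,5} D(Z)={1,2,3,4,5}: no change
Constraint 3 (Y + U = Z) on D(Y)={1,2,3,4,5} D(U)={2,3,4,5} D(Z)={1,2,3,4,5}: Y {1,2,3,4,5}->{1,2,3}; U {2,3,4,5}->{2,3,4}; Z {1,2,3,4,5}->{3,4,5}
So after constraint 3: D(Z) = {3,4,5}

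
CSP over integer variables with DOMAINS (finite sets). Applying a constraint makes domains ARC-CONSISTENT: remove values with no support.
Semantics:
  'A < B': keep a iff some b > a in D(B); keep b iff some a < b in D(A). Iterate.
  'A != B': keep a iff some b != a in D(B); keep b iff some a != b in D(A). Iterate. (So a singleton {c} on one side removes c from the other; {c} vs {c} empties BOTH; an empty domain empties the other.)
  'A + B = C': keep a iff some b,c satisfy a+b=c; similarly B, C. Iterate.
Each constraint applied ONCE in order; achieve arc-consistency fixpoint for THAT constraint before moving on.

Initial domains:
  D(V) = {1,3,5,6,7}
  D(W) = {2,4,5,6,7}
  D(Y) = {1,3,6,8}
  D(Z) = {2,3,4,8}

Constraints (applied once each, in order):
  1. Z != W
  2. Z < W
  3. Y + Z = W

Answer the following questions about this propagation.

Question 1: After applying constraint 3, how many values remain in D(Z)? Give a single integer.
Answer: 3

Derivation:
Constraint 1 (Z != W) on D(Z)={2,3,4,8} D(W)={2,4,5,6,7}: no change
Constraint 2 (Z < W) on D(Z)={2,3,4,8} D(W)={2,4,5,6,7}: Z {2,3,4,8}->{2,3,4}; W {2,4,5,6,7}->{4,5,6,7}
Constraint 3 (Y + Z = W) on D(Y)={1,3,6,8} D(Z)={2,3,4} D(W)={4,5,6,7}: Y {1,3,6,8}->{1,3}
So after constraint 3: D(Z)={2,3,4}, size = 3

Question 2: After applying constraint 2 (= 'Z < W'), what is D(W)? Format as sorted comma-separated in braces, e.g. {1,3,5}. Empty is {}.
Answer: {4,5,6,7}

Derivation:
Constraint 1 (Z != W) on D(Z)={2,3,4,8} D(W)={2,4,5,6,7}: no change
Constraint 2 (Z < W) on D(Z)={2,3,4,8} D(W)={2,4,5,6,7}: Z {2,3,4,8}->{2,3,4}; W {2,4,5,6,7}->{4,5,6,7}
So after constraint 2: D(W) = {4,5,6,7}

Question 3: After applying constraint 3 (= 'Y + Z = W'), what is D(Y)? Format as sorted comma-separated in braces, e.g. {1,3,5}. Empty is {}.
Answer: {1,3}

Derivation:
Constraint 1 (Z != W) on D(Z)={2,3,4,8} D(W)={2,4,5,6,7}: no change
Constraint 2 (Z < W) on D(Z)={2,3,4,8} D(W)={2,4,5,6,7}: Z {2,3,4,8}->{2,3,4}; W {2,4,5,6,7}->{4,5,6,7}
Constraint 3 (Y + Z = W) on D(Y)={1,3,6,8} D(Z)={2,3,4} D(W)={4,5,6,7}: Y {1,3,6,8}->{1,3}
So after constraint 3: D(Y) = {1,3}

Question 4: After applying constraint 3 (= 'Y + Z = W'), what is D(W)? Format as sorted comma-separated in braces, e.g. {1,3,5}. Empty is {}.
Constraint 1 (Z != W) on D(Z)={2,3,4,8} D(W)={2,4,5,6,7}: no change
Constraint 2 (Z < W) on D(Z)={2,3,4,8} D(W)={2,4,5,6,7}: Z {2,3,4,8}->{2,3,4}; W {2,4,5,6,7}->{4,5,6,7}
Constraint 3 (Y + Z = W) on D(Y)={1,3,6,8} D(Z)={2,3,4} D(W)={4,5,6,7}: Y {1,3,6,8}->{1,3}
So after constraint 3: D(W) = {4,5,6,7}

Answer: {4,5,6,7}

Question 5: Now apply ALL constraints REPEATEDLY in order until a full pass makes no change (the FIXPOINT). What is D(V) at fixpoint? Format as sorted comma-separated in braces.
pass 0 (initial): D(V)={1,3,5,6,7}
pass 1: W {2,4,5,6,7}->{4,5,6,7}; Y {1,3,6,8}->{1,3}; Z {2,3,4,8}->{2,3,4}
pass 2: no change
Fixpoint after 2 passes: D(V) = {1,3,5,6,7}

Answer: {1,3,5,6,7}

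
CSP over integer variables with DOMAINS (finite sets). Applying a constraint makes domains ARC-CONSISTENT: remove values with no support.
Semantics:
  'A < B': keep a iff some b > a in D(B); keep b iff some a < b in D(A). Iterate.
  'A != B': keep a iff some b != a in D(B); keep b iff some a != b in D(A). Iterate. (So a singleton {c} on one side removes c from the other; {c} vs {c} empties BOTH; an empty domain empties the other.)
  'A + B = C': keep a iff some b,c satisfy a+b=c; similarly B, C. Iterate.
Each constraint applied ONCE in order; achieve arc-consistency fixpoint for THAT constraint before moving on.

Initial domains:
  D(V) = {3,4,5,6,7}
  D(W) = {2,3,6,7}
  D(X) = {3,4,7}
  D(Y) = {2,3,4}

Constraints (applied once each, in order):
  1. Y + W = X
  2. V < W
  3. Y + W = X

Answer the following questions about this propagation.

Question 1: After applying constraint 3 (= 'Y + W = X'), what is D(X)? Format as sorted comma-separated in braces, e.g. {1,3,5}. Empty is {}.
Answer: {}

Derivation:
Constraint 1 (Y + W = X) on D(Y)={2,3,4} D(W)={2,3,6,7} D(X)={3,4,7}: Y {2,3,4}->{2,4}; W {2,3,6,7}->{2,3}; X {3,4,7}->{4,7}
Constraint 2 (V < W) on D(V)={3,4,5,6,7} D(W)={2,3}: V {3,4,5,6,7}->{}; W {2,3}->{}
Constraint 3 (Y + W = X) on D(Y)={2,4} D(W)={} D(X)={4,7}: Y {2,4}->{}; X {4,7}->{}
So after constraint 3: D(X) = {}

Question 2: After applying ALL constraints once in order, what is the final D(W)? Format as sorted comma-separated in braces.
Constraint 1 (Y + W = X) on D(Y)={2,3,4} D(W)={2,3,6,7} D(X)={3,4,7}: Y {2,3,4}->{2,4}; W {2,3,6,7}->{2,3}; X {3,4,7}->{4,7}
Constraint 2 (V < W) on D(V)={3,4,5,6,7} D(W)={2,3}: V {3,4,5,6,7}->{}; W {2,3}->{}
Constraint 3 (Y + W = X) on D(Y)={2,4} D(W)={} D(X)={4,7}: Y {2,4}->{}; X {4,7}->{}
So after all 3 constraints: D(W) = {}

Answer: {}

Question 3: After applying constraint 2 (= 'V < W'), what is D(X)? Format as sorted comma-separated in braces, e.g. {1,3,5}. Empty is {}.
Constraint 1 (Y + W = X) on D(Y)={2,3,4} D(W)={2,3,6,7} D(X)={3,4,7}: Y {2,3,4}->{2,4}; W {2,3,6,7}->{2,3}; X {3,4,7}->{4,7}
Constraint 2 (V < W) on D(V)={3,4,5,6,7} D(W)={2,3}: V {3,4,5,6,7}->{}; W {2,3}->{}
So after constraint 2: D(X) = {4,7}

Answer: {4,7}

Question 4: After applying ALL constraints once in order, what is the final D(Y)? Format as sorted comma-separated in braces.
Answer: {}

Derivation:
Constraint 1 (Y + W = X) on D(Y)={2,3,4} D(W)={2,3,6,7} D(X)={3,4,7}: Y {2,3,4}->{2,4}; W {2,3,6,7}->{2,3}; X {3,4,7}->{4,7}
Constraint 2 (V < W) on D(V)={3,4,5,6,7} D(W)={2,3}: V {3,4,5,6,7}->{}; W {2,3}->{}
Constraint 3 (Y + W = X) on D(Y)={2,4} D(W)={} D(X)={4,7}: Y {2,4}->{}; X {4,7}->{}
So after all 3 constraints: D(Y) = {}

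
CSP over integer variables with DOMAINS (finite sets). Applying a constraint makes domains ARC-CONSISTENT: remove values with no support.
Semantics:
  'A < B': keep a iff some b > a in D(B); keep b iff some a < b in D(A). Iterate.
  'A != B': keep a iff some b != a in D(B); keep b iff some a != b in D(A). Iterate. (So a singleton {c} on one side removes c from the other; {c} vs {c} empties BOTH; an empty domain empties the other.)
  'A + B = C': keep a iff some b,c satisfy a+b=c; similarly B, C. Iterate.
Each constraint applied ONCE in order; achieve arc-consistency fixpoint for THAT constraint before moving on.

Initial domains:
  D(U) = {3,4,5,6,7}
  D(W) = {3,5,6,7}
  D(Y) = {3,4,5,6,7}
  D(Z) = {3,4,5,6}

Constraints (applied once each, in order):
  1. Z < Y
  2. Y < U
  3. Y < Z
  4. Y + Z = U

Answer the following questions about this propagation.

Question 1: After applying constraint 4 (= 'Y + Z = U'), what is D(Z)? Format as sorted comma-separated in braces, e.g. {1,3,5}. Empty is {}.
Answer: {}

Derivation:
Constraint 1 (Z < Y) on D(Z)={3,4,5,6} D(Y)={3,4,5,6,7}: Y {3,4,5,6,7}->{4,5,6,7}
Constraint 2 (Y < U) on D(Y)={4,5,6,7} D(U)={3,4,5,6,7}: Y {4,5,6,7}->{4,5,6}; U {3,4,5,6,7}->{5,6,7}
Constraint 3 (Y < Z) on D(Y)={4,5,6} D(Z)={3,4,5,6}: Y {4,5,6}->{4,5}; Z {3,4,5,6}->{5,6}
Constraint 4 (Y + Z = U) on D(Y)={4,5} D(Z)={5,6} D(U)={5,6,7}: Y {4,5}->{}; Z {5,6}->{}; U {5,6,7}->{}
So after constraint 4: D(Z) = {}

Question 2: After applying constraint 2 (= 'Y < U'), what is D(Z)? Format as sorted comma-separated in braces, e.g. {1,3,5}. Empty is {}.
Constraint 1 (Z < Y) on D(Z)={3,4,5,6} D(Y)={3,4,5,6,7}: Y {3,4,5,6,7}->{4,5,6,7}
Constraint 2 (Y < U) on D(Y)={4,5,6,7} D(U)={3,4,5,6,7}: Y {4,5,6,7}->{4,5,6}; U {3,4,5,6,7}->{5,6,7}
So after constraint 2: D(Z) = {3,4,5,6}

Answer: {3,4,5,6}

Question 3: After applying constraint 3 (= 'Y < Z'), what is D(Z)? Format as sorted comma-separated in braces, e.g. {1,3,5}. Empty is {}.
Answer: {5,6}

Derivation:
Constraint 1 (Z < Y) on D(Z)={3,4,5,6} D(Y)={3,4,5,6,7}: Y {3,4,5,6,7}->{4,5,6,7}
Constraint 2 (Y < U) on D(Y)={4,5,6,7} D(U)={3,4,5,6,7}: Y {4,5,6,7}->{4,5,6}; U {3,4,5,6,7}->{5,6,7}
Constraint 3 (Y < Z) on D(Y)={4,5,6} D(Z)={3,4,5,6}: Y {4,5,6}->{4,5}; Z {3,4,5,6}->{5,6}
So after constraint 3: D(Z) = {5,6}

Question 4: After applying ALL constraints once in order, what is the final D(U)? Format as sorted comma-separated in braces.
Answer: {}

Derivation:
Constraint 1 (Z < Y) on D(Z)={3,4,5,6} D(Y)={3,4,5,6,7}: Y {3,4,5,6,7}->{4,5,6,7}
Constraint 2 (Y < U) on D(Y)={4,5,6,7} D(U)={3,4,5,6,7}: Y {4,5,6,7}->{4,5,6}; U {3,4,5,6,7}->{5,6,7}
Constraint 3 (Y < Z) on D(Y)={4,5,6} D(Z)={3,4,5,6}: Y {4,5,6}->{4,5}; Z {3,4,5,6}->{5,6}
Constraint 4 (Y + Z = U) on D(Y)={4,5} D(Z)={5,6} D(U)={5,6,7}: Y {4,5}->{}; Z {5,6}->{}; U {5,6,7}->{}
So after all 4 constraints: D(U) = {}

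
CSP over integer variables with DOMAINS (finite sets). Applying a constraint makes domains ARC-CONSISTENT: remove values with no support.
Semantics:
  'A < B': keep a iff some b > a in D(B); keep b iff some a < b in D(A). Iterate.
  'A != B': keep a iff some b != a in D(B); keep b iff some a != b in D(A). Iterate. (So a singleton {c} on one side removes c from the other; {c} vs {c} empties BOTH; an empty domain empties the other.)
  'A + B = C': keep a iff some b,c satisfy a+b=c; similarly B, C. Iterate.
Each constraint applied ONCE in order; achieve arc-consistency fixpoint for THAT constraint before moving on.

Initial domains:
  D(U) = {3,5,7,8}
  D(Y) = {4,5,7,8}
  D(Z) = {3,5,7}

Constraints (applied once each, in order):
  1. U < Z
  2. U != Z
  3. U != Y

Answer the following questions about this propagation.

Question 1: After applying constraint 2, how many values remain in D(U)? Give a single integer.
Answer: 2

Derivation:
Constraint 1 (U < Z) on D(U)={3,5,7,8} D(Z)={3,5,7}: U {3,5,7,8}->{3,5}; Z {3,5,7}->{5,7}
Constraint 2 (U != Z) on D(U)={3,5} D(Z)={5,7}: no change
So after constraint 2: D(U)={3,5}, size = 2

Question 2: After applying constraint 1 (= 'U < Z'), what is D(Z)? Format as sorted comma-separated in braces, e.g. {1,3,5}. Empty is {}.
Answer: {5,7}

Derivation:
Constraint 1 (U < Z) on D(U)={3,5,7,8} D(Z)={3,5,7}: U {3,5,7,8}->{3,5}; Z {3,5,7}->{5,7}
So after constraint 1: D(Z) = {5,7}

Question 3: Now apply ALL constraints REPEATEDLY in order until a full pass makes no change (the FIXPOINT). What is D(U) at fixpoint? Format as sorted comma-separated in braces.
Answer: {3,5}

Derivation:
pass 0 (initial): D(U)={3,5,7,8}
pass 1: U {3,5,7,8}->{3,5}; Z {3,5,7}->{5,7}
pass 2: no change
Fixpoint after 2 passes: D(U) = {3,5}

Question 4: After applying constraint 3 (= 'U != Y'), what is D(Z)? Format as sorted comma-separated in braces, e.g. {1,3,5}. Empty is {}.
Answer: {5,7}

Derivation:
Constraint 1 (U < Z) on D(U)={3,5,7,8} D(Z)={3,5,7}: U {3,5,7,8}->{3,5}; Z {3,5,7}->{5,7}
Constraint 2 (U != Z) on D(U)={3,5} D(Z)={5,7}: no change
Constraint 3 (U != Y) on D(U)={3,5} D(Y)={4,5,7,8}: no change
So after constraint 3: D(Z) = {5,7}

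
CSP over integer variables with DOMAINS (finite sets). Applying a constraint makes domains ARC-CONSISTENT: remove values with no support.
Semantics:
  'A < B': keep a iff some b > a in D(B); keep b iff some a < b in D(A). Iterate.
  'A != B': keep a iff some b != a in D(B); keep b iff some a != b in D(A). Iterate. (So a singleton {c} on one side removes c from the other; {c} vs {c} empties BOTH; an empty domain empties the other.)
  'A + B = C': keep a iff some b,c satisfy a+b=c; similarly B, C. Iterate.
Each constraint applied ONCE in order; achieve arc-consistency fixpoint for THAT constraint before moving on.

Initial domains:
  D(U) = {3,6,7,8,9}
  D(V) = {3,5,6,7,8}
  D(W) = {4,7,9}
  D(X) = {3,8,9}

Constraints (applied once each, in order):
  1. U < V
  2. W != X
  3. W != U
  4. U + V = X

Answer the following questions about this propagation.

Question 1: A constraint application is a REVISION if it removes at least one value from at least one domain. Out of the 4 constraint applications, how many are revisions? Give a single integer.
Answer: 2

Derivation:
Constraint 1 (U < V) on D(U)={3,6,7,8,9} D(V)={3,5,6,7,8}: U {3,6,7,8,9}->{3,6,7}; V {3,5,6,7,8}->{5,6,7,8} => REVISION
Constraint 2 (W != X) on D(W)={4,7,9} D(X)={3,8,9}: no change => not a revision
Constraint 3 (W != U) on D(W)={4,7,9} D(U)={3,6,7}: no change => not a revision
Constraint 4 (U + V = X) on D(U)={3,6,7} D(V)={5,6,7,8} D(X)={3,8,9}: U {3,6,7}->{3}; V {5,6,7,8}->{5,6}; X {3,8,9}->{8,9} => REVISION
Total revisions = 2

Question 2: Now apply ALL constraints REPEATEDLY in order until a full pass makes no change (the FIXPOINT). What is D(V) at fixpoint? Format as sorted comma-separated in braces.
Answer: {5,6}

Derivation:
pass 0 (initial): D(V)={3,5,6,7,8}
pass 1: U {3,6,7,8,9}->{3}; V {3,5,6,7,8}->{5,6}; X {3,8,9}->{8,9}
pass 2: no change
Fixpoint after 2 passes: D(V) = {5,6}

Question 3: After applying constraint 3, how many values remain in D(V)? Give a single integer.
Answer: 4

Derivation:
Constraint 1 (U < V) on D(U)={3,6,7,8,9} D(V)={3,5,6,7,8}: U {3,6,7,8,9}->{3,6,7}; V {3,5,6,7,8}->{5,6,7,8}
Constraint 2 (W != X) on D(W)={4,7,9} D(X)={3,8,9}: no change
Constraint 3 (W != U) on D(W)={4,7,9} D(U)={3,6,7}: no change
So after constraint 3: D(V)={5,6,7,8}, size = 4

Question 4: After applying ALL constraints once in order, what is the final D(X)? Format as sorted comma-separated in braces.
Answer: {8,9}

Derivation:
Constraint 1 (U < V) on D(U)={3,6,7,8,9} D(V)={3,5,6,7,8}: U {3,6,7,8,9}->{3,6,7}; V {3,5,6,7,8}->{5,6,7,8}
Constraint 2 (W != X) on D(W)={4,7,9} D(X)={3,8,9}: no change
Constraint 3 (W != U) on D(W)={4,7,9} D(U)={3,6,7}: no change
Constraint 4 (U + V = X) on D(U)={3,6,7} D(V)={5,6,7,8} D(X)={3,8,9}: U {3,6,7}->{3}; V {5,6,7,8}->{5,6}; X {3,8,9}->{8,9}
So after all 4 constraints: D(X) = {8,9}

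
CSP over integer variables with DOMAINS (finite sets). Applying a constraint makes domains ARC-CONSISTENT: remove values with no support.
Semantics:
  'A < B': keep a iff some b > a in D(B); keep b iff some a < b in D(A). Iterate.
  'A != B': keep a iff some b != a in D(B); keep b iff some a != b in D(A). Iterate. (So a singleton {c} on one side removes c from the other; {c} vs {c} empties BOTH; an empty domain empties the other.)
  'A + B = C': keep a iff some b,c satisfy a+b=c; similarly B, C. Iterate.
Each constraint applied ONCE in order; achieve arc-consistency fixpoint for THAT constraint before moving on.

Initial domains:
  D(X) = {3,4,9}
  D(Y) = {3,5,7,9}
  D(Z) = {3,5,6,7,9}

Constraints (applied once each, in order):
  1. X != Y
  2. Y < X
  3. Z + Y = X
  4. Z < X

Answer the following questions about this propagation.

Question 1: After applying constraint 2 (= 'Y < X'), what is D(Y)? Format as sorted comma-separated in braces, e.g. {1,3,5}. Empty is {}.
Answer: {3,5,7}

Derivation:
Constraint 1 (X != Y) on D(X)={3,4,9} D(Y)={3,5,7,9}: no change
Constraint 2 (Y < X) on D(Y)={3,5,7,9} D(X)={3,4,9}: Y {3,5,7,9}->{3,5,7}; X {3,4,9}->{4,9}
So after constraint 2: D(Y) = {3,5,7}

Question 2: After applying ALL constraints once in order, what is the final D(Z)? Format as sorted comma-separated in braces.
Answer: {6}

Derivation:
Constraint 1 (X != Y) on D(X)={3,4,9} D(Y)={3,5,7,9}: no change
Constraint 2 (Y < X) on D(Y)={3,5,7,9} D(X)={3,4,9}: Y {3,5,7,9}->{3,5,7}; X {3,4,9}->{4,9}
Constraint 3 (Z + Y = X) on D(Z)={3,5,6,7,9} D(Y)={3,5,7} D(X)={4,9}: Z {3,5,6,7,9}->{6}; Y {3,5,7}->{3}; X {4,9}->{9}
Constraint 4 (Z < X) on D(Z)={6} D(X)={9}: no change
So after all 4 constraints: D(Z) = {6}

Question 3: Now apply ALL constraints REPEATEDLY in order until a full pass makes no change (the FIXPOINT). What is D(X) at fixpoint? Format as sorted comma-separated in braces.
Answer: {9}

Derivation:
pass 0 (initial): D(X)={3,4,9}
pass 1: X {3,4,9}->{9}; Y {3,5,7,9}->{3}; Z {3,5,6,7,9}->{6}
pass 2: no change
Fixpoint after 2 passes: D(X) = {9}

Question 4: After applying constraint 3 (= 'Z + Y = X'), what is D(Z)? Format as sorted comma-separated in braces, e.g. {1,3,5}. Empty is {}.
Answer: {6}

Derivation:
Constraint 1 (X != Y) on D(X)={3,4,9} D(Y)={3,5,7,9}: no change
Constraint 2 (Y < X) on D(Y)={3,5,7,9} D(X)={3,4,9}: Y {3,5,7,9}->{3,5,7}; X {3,4,9}->{4,9}
Constraint 3 (Z + Y = X) on D(Z)={3,5,6,7,9} D(Y)={3,5,7} D(X)={4,9}: Z {3,5,6,7,9}->{6}; Y {3,5,7}->{3}; X {4,9}->{9}
So after constraint 3: D(Z) = {6}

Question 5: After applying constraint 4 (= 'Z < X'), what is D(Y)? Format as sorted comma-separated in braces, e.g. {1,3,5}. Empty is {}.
Constraint 1 (X != Y) on D(X)={3,4,9} D(Y)={3,5,7,9}: no change
Constraint 2 (Y < X) on D(Y)={3,5,7,9} D(X)={3,4,9}: Y {3,5,7,9}->{3,5,7}; X {3,4,9}->{4,9}
Constraint 3 (Z + Y = X) on D(Z)={3,5,6,7,9} D(Y)={3,5,7} D(X)={4,9}: Z {3,5,6,7,9}->{6}; Y {3,5,7}->{3}; X {4,9}->{9}
Constraint 4 (Z < X) on D(Z)={6} D(X)={9}: no change
So after constraint 4: D(Y) = {3}

Answer: {3}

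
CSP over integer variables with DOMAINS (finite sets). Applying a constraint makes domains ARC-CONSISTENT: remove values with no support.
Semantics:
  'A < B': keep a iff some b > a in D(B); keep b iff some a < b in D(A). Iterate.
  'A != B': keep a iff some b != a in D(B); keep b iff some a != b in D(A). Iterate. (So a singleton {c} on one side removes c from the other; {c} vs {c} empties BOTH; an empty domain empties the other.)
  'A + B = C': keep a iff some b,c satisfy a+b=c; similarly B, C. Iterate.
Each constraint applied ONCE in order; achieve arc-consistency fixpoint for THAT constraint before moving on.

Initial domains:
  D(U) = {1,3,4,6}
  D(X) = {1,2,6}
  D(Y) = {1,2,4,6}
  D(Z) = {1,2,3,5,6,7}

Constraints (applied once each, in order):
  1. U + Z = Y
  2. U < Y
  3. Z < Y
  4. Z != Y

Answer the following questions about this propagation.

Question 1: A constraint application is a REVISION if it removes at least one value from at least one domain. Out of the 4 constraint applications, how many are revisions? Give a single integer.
Constraint 1 (U + Z = Y) on D(U)={1,3,4,6} D(Z)={1,2,3,5,6,7} D(Y)={1,2,4,6}: U {1,3,4,6}->{1,3,4}; Z {1,2,3,5,6,7}->{1,2,3,5}; Y {1,2,4,6}->{2,4,6} => REVISION
Constraint 2 (U < Y) on D(U)={1,3,4} D(Y)={2,4,6}: no change => not a revision
Constraint 3 (Z < Y) on D(Z)={1,2,3,5} D(Y)={2,4,6}: no change => not a revision
Constraint 4 (Z != Y) on D(Z)={1,2,3,5} D(Y)={2,4,6}: no change => not a revision
Total revisions = 1

Answer: 1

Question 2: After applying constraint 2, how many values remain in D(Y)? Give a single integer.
Constraint 1 (U + Z = Y) on D(U)={1,3,4,6} D(Z)={1,2,3,5,6,7} D(Y)={1,2,4,6}: U {1,3,4,6}->{1,3,4}; Z {1,2,3,5,6,7}->{1,2,3,5}; Y {1,2,4,6}->{2,4,6}
Constraint 2 (U < Y) on D(U)={1,3,4} D(Y)={2,4,6}: no change
So after constraint 2: D(Y)={2,4,6}, size = 3

Answer: 3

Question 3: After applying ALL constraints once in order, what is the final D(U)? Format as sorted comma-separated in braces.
Answer: {1,3,4}

Derivation:
Constraint 1 (U + Z = Y) on D(U)={1,3,4,6} D(Z)={1,2,3,5,6,7} D(Y)={1,2,4,6}: U {1,3,4,6}->{1,3,4}; Z {1,2,3,5,6,7}->{1,2,3,5}; Y {1,2,4,6}->{2,4,6}
Constraint 2 (U < Y) on D(U)={1,3,4} D(Y)={2,4,6}: no change
Constraint 3 (Z < Y) on D(Z)={1,2,3,5} D(Y)={2,4,6}: no change
Constraint 4 (Z != Y) on D(Z)={1,2,3,5} D(Y)={2,4,6}: no change
So after all 4 constraints: D(U) = {1,3,4}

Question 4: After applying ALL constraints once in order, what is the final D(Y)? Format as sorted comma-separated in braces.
Constraint 1 (U + Z = Y) on D(U)={1,3,4,6} D(Z)={1,2,3,5,6,7} D(Y)={1,2,4,6}: U {1,3,4,6}->{1,3,4}; Z {1,2,3,5,6,7}->{1,2,3,5}; Y {1,2,4,6}->{2,4,6}
Constraint 2 (U < Y) on D(U)={1,3,4} D(Y)={2,4,6}: no change
Constraint 3 (Z < Y) on D(Z)={1,2,3,5} D(Y)={2,4,6}: no change
Constraint 4 (Z != Y) on D(Z)={1,2,3,5} D(Y)={2,4,6}: no change
So after all 4 constraints: D(Y) = {2,4,6}

Answer: {2,4,6}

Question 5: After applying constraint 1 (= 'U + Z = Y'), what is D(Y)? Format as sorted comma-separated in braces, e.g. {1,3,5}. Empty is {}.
Answer: {2,4,6}

Derivation:
Constraint 1 (U + Z = Y) on D(U)={1,3,4,6} D(Z)={1,2,3,5,6,7} D(Y)={1,2,4,6}: U {1,3,4,6}->{1,3,4}; Z {1,2,3,5,6,7}->{1,2,3,5}; Y {1,2,4,6}->{2,4,6}
So after constraint 1: D(Y) = {2,4,6}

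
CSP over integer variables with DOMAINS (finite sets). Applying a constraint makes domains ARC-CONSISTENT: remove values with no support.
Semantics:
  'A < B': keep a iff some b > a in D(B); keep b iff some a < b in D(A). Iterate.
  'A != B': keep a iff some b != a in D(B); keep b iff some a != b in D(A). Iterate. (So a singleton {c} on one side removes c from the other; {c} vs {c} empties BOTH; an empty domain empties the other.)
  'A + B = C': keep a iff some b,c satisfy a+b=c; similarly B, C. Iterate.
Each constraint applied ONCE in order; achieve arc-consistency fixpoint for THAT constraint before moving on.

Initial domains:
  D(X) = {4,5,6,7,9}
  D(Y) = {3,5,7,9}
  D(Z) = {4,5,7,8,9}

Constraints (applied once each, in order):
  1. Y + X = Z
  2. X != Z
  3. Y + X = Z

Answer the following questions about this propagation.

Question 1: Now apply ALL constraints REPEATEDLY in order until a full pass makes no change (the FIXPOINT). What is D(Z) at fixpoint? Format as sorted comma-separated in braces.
pass 0 (initial): D(Z)={4,5,7,8,9}
pass 1: X {4,5,6,7,9}->{4,5,6}; Y {3,5,7,9}->{3,5}; Z {4,5,7,8,9}->{7,8,9}
pass 2: no change
Fixpoint after 2 passes: D(Z) = {7,8,9}

Answer: {7,8,9}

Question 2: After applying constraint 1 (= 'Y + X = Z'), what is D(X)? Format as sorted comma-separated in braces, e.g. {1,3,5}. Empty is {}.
Answer: {4,5,6}

Derivation:
Constraint 1 (Y + X = Z) on D(Y)={3,5,7,9} D(X)={4,5,6,7,9} D(Z)={4,5,7,8,9}: Y {3,5,7,9}->{3,5}; X {4,5,6,7,9}->{4,5,6}; Z {4,5,7,8,9}->{7,8,9}
So after constraint 1: D(X) = {4,5,6}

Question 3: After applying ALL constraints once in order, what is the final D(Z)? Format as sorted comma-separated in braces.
Constraint 1 (Y + X = Z) on D(Y)={3,5,7,9} D(X)={4,5,6,7,9} D(Z)={4,5,7,8,9}: Y {3,5,7,9}->{3,5}; X {4,5,6,7,9}->{4,5,6}; Z {4,5,7,8,9}->{7,8,9}
Constraint 2 (X != Z) on D(X)={4,5,6} D(Z)={7,8,9}: no change
Constraint 3 (Y + X = Z) on D(Y)={3,5} D(X)={4,5,6} D(Z)={7,8,9}: no change
So after all 3 constraints: D(Z) = {7,8,9}

Answer: {7,8,9}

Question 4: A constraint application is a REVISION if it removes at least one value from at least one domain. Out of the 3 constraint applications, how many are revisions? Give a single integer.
Constraint 1 (Y + X = Z) on D(Y)={3,5,7,9} D(X)={4,5,6,7,9} D(Z)={4,5,7,8,9}: Y {3,5,7,9}->{3,5}; X {4,5,6,7,9}->{4,5,6}; Z {4,5,7,8,9}->{7,8,9} => REVISION
Constraint 2 (X != Z) on D(X)={4,5,6} D(Z)={7,8,9}: no change => not a revision
Constraint 3 (Y + X = Z) on D(Y)={3,5} D(X)={4,5,6} D(Z)={7,8,9}: no change => not a revision
Total revisions = 1

Answer: 1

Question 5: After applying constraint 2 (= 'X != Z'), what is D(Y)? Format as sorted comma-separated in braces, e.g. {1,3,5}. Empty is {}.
Constraint 1 (Y + X = Z) on D(Y)={3,5,7,9} D(X)={4,5,6,7,9} D(Z)={4,5,7,8,9}: Y {3,5,7,9}->{3,5}; X {4,5,6,7,9}->{4,5,6}; Z {4,5,7,8,9}->{7,8,9}
Constraint 2 (X != Z) on D(X)={4,5,6} D(Z)={7,8,9}: no change
So after constraint 2: D(Y) = {3,5}

Answer: {3,5}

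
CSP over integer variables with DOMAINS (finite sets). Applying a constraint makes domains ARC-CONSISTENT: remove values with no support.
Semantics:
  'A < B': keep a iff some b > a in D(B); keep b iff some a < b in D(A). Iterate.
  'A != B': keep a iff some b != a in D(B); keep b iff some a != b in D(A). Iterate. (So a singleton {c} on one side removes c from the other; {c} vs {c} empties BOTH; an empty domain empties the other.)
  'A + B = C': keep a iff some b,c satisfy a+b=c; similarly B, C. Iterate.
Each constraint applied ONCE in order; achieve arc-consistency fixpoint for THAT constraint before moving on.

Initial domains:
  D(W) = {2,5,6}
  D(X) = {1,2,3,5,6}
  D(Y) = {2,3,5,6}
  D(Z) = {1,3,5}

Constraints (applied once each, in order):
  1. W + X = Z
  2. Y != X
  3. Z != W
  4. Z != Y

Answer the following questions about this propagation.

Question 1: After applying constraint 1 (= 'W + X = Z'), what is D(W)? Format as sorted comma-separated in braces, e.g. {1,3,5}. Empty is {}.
Answer: {2}

Derivation:
Constraint 1 (W + X = Z) on D(W)={2,5,6} D(X)={1,2,3,5,6} D(Z)={1,3,5}: W {2,5,6}->{2}; X {1,2,3,5,6}->{1,3}; Z {1,3,5}->{3,5}
So after constraint 1: D(W) = {2}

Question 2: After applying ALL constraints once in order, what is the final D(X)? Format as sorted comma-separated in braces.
Answer: {1,3}

Derivation:
Constraint 1 (W + X = Z) on D(W)={2,5,6} D(X)={1,2,3,5,6} D(Z)={1,3,5}: W {2,5,6}->{2}; X {1,2,3,5,6}->{1,3}; Z {1,3,5}->{3,5}
Constraint 2 (Y != X) on D(Y)={2,3,5,6} D(X)={1,3}: no change
Constraint 3 (Z != W) on D(Z)={3,5} D(W)={2}: no change
Constraint 4 (Z != Y) on D(Z)={3,5} D(Y)={2,3,5,6}: no change
So after all 4 constraints: D(X) = {1,3}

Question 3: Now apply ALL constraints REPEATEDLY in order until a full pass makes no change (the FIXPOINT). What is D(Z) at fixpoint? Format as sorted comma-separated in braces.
Answer: {3,5}

Derivation:
pass 0 (initial): D(Z)={1,3,5}
pass 1: W {2,5,6}->{2}; X {1,2,3,5,6}->{1,3}; Z {1,3,5}->{3,5}
pass 2: no change
Fixpoint after 2 passes: D(Z) = {3,5}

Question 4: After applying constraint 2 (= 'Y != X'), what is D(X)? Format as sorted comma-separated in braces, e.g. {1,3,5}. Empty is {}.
Constraint 1 (W + X = Z) on D(W)={2,5,6} D(X)={1,2,3,5,6} D(Z)={1,3,5}: W {2,5,6}->{2}; X {1,2,3,5,6}->{1,3}; Z {1,3,5}->{3,5}
Constraint 2 (Y != X) on D(Y)={2,3,5,6} D(X)={1,3}: no change
So after constraint 2: D(X) = {1,3}

Answer: {1,3}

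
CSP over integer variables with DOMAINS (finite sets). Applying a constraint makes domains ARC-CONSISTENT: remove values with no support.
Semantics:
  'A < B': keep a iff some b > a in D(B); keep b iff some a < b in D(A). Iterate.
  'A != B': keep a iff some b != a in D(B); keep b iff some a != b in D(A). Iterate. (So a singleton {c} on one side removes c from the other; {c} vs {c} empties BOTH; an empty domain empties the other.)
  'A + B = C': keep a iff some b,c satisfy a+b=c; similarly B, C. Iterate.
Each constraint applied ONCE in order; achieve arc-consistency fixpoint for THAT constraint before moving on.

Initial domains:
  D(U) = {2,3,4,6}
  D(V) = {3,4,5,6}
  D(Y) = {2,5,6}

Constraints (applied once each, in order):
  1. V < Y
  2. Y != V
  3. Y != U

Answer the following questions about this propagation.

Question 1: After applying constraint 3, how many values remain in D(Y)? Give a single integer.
Constraint 1 (V < Y) on D(V)={3,4,5,6} D(Y)={2,5,6}: V {3,4,5,6}->{3,4,5}; Y {2,5,6}->{5,6}
Constraint 2 (Y != V) on D(Y)={5,6} D(V)={3,4,5}: no change
Constraint 3 (Y != U) on D(Y)={5,6} D(U)={2,3,4,6}: no change
So after constraint 3: D(Y)={5,6}, size = 2

Answer: 2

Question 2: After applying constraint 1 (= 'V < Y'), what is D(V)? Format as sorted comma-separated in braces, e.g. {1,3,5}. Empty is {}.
Answer: {3,4,5}

Derivation:
Constraint 1 (V < Y) on D(V)={3,4,5,6} D(Y)={2,5,6}: V {3,4,5,6}->{3,4,5}; Y {2,5,6}->{5,6}
So after constraint 1: D(V) = {3,4,5}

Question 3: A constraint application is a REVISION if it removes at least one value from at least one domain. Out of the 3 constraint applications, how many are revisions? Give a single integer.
Answer: 1

Derivation:
Constraint 1 (V < Y) on D(V)={3,4,5,6} D(Y)={2,5,6}: V {3,4,5,6}->{3,4,5}; Y {2,5,6}->{5,6} => REVISION
Constraint 2 (Y != V) on D(Y)={5,6} D(V)={3,4,5}: no change => not a revision
Constraint 3 (Y != U) on D(Y)={5,6} D(U)={2,3,4,6}: no change => not a revision
Total revisions = 1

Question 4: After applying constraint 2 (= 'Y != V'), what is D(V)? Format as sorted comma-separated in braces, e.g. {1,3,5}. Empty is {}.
Constraint 1 (V < Y) on D(V)={3,4,5,6} D(Y)={2,5,6}: V {3,4,5,6}->{3,4,5}; Y {2,5,6}->{5,6}
Constraint 2 (Y != V) on D(Y)={5,6} D(V)={3,4,5}: no change
So after constraint 2: D(V) = {3,4,5}

Answer: {3,4,5}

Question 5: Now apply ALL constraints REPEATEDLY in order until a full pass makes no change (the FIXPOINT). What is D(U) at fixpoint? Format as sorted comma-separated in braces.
pass 0 (initial): D(U)={2,3,4,6}
pass 1: V {3,4,5,6}->{3,4,5}; Y {2,5,6}->{5,6}
pass 2: no change
Fixpoint after 2 passes: D(U) = {2,3,4,6}

Answer: {2,3,4,6}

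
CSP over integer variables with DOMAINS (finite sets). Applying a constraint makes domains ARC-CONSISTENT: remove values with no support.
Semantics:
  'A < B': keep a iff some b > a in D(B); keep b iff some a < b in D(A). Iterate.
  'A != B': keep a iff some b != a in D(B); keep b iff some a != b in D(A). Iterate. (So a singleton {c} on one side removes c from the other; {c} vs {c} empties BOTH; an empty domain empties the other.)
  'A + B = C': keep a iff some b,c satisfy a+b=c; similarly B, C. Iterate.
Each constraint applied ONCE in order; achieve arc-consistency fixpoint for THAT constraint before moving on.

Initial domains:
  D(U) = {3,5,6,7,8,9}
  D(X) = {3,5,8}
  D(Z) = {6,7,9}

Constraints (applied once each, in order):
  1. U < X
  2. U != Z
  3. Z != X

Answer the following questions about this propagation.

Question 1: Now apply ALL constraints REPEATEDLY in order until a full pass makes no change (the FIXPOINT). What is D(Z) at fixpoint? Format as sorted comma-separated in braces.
pass 0 (initial): D(Z)={6,7,9}
pass 1: U {3,5,6,7,8,9}->{3,5,6,7}; X {3,5,8}->{5,8}
pass 2: no change
Fixpoint after 2 passes: D(Z) = {6,7,9}

Answer: {6,7,9}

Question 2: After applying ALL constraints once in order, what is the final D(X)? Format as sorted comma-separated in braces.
Answer: {5,8}

Derivation:
Constraint 1 (U < X) on D(U)={3,5,6,7,8,9} D(X)={3,5,8}: U {3,5,6,7,8,9}->{3,5,6,7}; X {3,5,8}->{5,8}
Constraint 2 (U != Z) on D(U)={3,5,6,7} D(Z)={6,7,9}: no change
Constraint 3 (Z != X) on D(Z)={6,7,9} D(X)={5,8}: no change
So after all 3 constraints: D(X) = {5,8}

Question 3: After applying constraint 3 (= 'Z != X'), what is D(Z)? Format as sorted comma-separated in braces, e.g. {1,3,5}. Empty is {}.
Constraint 1 (U < X) on D(U)={3,5,6,7,8,9} D(X)={3,5,8}: U {3,5,6,7,8,9}->{3,5,6,7}; X {3,5,8}->{5,8}
Constraint 2 (U != Z) on D(U)={3,5,6,7} D(Z)={6,7,9}: no change
Constraint 3 (Z != X) on D(Z)={6,7,9} D(X)={5,8}: no change
So after constraint 3: D(Z) = {6,7,9}

Answer: {6,7,9}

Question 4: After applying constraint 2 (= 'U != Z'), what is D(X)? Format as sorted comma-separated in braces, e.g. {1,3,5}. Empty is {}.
Answer: {5,8}

Derivation:
Constraint 1 (U < X) on D(U)={3,5,6,7,8,9} D(X)={3,5,8}: U {3,5,6,7,8,9}->{3,5,6,7}; X {3,5,8}->{5,8}
Constraint 2 (U != Z) on D(U)={3,5,6,7} D(Z)={6,7,9}: no change
So after constraint 2: D(X) = {5,8}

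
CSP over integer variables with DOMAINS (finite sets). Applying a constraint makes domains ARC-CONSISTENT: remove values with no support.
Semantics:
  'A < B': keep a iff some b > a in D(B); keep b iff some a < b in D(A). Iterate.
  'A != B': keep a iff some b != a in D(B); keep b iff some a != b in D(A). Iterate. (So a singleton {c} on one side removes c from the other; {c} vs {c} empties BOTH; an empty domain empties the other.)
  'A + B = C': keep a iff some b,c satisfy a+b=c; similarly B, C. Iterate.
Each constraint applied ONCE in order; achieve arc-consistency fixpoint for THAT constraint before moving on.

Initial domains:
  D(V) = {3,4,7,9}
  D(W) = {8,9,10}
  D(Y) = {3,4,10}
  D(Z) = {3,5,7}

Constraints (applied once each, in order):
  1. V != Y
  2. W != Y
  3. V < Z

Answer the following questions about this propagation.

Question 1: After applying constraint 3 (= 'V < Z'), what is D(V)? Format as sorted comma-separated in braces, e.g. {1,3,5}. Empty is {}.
Answer: {3,4}

Derivation:
Constraint 1 (V != Y) on D(V)={3,4,7,9} D(Y)={3,4,10}: no change
Constraint 2 (W != Y) on D(W)={8,9,10} D(Y)={3,4,10}: no change
Constraint 3 (V < Z) on D(V)={3,4,7,9} D(Z)={3,5,7}: V {3,4,7,9}->{3,4}; Z {3,5,7}->{5,7}
So after constraint 3: D(V) = {3,4}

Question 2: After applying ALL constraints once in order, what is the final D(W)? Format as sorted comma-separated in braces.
Constraint 1 (V != Y) on D(V)={3,4,7,9} D(Y)={3,4,10}: no change
Constraint 2 (W != Y) on D(W)={8,9,10} D(Y)={3,4,10}: no change
Constraint 3 (V < Z) on D(V)={3,4,7,9} D(Z)={3,5,7}: V {3,4,7,9}->{3,4}; Z {3,5,7}->{5,7}
So after all 3 constraints: D(W) = {8,9,10}

Answer: {8,9,10}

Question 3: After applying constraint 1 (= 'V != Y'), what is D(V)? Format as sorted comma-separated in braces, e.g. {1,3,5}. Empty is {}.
Answer: {3,4,7,9}

Derivation:
Constraint 1 (V != Y) on D(V)={3,4,7,9} D(Y)={3,4,10}: no change
So after constraint 1: D(V) = {3,4,7,9}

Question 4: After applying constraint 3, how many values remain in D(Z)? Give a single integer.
Answer: 2

Derivation:
Constraint 1 (V != Y) on D(V)={3,4,7,9} D(Y)={3,4,10}: no change
Constraint 2 (W != Y) on D(W)={8,9,10} D(Y)={3,4,10}: no change
Constraint 3 (V < Z) on D(V)={3,4,7,9} D(Z)={3,5,7}: V {3,4,7,9}->{3,4}; Z {3,5,7}->{5,7}
So after constraint 3: D(Z)={5,7}, size = 2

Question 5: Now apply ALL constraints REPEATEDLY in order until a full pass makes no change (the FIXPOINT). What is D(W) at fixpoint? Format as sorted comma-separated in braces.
Answer: {8,9,10}

Derivation:
pass 0 (initial): D(W)={8,9,10}
pass 1: V {3,4,7,9}->{3,4}; Z {3,5,7}->{5,7}
pass 2: no change
Fixpoint after 2 passes: D(W) = {8,9,10}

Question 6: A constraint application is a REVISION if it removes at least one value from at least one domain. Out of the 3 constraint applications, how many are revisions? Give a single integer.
Constraint 1 (V != Y) on D(V)={3,4,7,9} D(Y)={3,4,10}: no change => not a revision
Constraint 2 (W != Y) on D(W)={8,9,10} D(Y)={3,4,10}: no change => not a revision
Constraint 3 (V < Z) on D(V)={3,4,7,9} D(Z)={3,5,7}: V {3,4,7,9}->{3,4}; Z {3,5,7}->{5,7} => REVISION
Total revisions = 1

Answer: 1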